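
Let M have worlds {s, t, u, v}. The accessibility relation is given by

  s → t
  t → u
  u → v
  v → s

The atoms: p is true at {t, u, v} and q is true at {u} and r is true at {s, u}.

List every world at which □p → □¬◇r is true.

{t, v}

s: □p is T, □¬◇r is F. ✗
t: □p is T, □¬◇r is T. ✓
u: □p is T, □¬◇r is F. ✗
v: □p is F, □¬◇r is T. ✓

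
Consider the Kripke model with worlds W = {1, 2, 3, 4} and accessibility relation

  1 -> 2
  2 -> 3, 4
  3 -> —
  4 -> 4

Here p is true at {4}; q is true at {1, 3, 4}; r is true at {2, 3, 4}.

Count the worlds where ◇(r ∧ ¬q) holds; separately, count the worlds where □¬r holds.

1 and 1

For ◇(r ∧ ¬q):
1: successors {2}; r ∧ ¬q there: 2:T. ✓
2: successors {3, 4}; r ∧ ¬q there: 3:F, 4:F. ✗
3: no successors, so ◇(r ∧ ¬q) fails. ✗
4: successors {4}; r ∧ ¬q there: 4:F. ✗
— 1 world.
For □¬r:
1: successors {2}; ¬r there: 2:F. ✗
2: successors {3, 4}; ¬r there: 3:F, 4:F. ✗
3: no successors, so □¬r holds vacuously. ✓
4: successors {4}; ¬r there: 4:F. ✗
— 1 world.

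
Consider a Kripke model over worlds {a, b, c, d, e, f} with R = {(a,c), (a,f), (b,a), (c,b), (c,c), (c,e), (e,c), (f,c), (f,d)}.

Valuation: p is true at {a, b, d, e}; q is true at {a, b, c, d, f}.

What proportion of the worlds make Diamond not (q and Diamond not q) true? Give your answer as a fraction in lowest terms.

2/3

a: successors {c, f}; not (q and Diamond not q) there: c:F, f:T. ✓
b: successors {a}; not (q and Diamond not q) there: a:T. ✓
c: successors {b, c, e}; not (q and Diamond not q) there: b:T, c:F, e:T. ✓
d: no successors, so Diamond not (q and Diamond not q) fails. ✗
e: successors {c}; not (q and Diamond not q) there: c:F. ✗
f: successors {c, d}; not (q and Diamond not q) there: c:F, d:T. ✓
That's 4 of 6 worlds, so 4/6 = 2/3.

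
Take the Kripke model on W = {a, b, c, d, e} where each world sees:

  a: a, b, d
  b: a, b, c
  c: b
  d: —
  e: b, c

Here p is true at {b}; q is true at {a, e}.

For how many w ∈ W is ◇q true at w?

2

a: successors {a, b, d}; q there: a:T, b:F, d:F. ✓
b: successors {a, b, c}; q there: a:T, b:F, c:F. ✓
c: successors {b}; q there: b:F. ✗
d: no successors, so ◇q fails. ✗
e: successors {b, c}; q there: b:F, c:F. ✗
Satisfying worlds: {a, b}.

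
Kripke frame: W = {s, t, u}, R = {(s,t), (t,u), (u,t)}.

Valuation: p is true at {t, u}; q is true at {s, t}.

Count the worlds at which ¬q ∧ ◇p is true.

s: ¬q is F, ◇p is T. ✗
t: ¬q is F, ◇p is T. ✗
u: ¬q is T, ◇p is T. ✓
Satisfying worlds: {u}.

1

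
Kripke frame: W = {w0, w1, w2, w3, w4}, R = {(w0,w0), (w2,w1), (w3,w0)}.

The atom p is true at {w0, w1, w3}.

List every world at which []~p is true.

w0: successors {w0}; ~p there: w0:F. ✗
w1: no successors, so []~p holds vacuously. ✓
w2: successors {w1}; ~p there: w1:F. ✗
w3: successors {w0}; ~p there: w0:F. ✗
w4: no successors, so []~p holds vacuously. ✓

{w1, w4}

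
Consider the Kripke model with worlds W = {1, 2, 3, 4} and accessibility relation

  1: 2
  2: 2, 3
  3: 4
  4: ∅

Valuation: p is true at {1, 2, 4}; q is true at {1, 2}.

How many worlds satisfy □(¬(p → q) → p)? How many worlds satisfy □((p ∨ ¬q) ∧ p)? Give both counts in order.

4 and 3

For □(¬(p → q) → p):
1: successors {2}; ¬(p → q) → p there: 2:T. ✓
2: successors {2, 3}; ¬(p → q) → p there: 2:T, 3:T. ✓
3: successors {4}; ¬(p → q) → p there: 4:T. ✓
4: no successors, so □(¬(p → q) → p) holds vacuously. ✓
— 4 worlds.
For □((p ∨ ¬q) ∧ p):
1: successors {2}; (p ∨ ¬q) ∧ p there: 2:T. ✓
2: successors {2, 3}; (p ∨ ¬q) ∧ p there: 2:T, 3:F. ✗
3: successors {4}; (p ∨ ¬q) ∧ p there: 4:T. ✓
4: no successors, so □((p ∨ ¬q) ∧ p) holds vacuously. ✓
— 3 worlds.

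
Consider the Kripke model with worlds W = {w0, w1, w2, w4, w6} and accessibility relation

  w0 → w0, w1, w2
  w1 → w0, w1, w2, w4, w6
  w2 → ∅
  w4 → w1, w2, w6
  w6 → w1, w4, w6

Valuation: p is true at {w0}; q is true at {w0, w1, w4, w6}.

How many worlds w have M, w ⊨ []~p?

3

w0: successors {w0, w1, w2}; ~p there: w0:F, w1:T, w2:T. ✗
w1: successors {w0, w1, w2, w4, w6}; ~p there: w0:F, w1:T, w2:T, w4:T, w6:T. ✗
w2: no successors, so []~p holds vacuously. ✓
w4: successors {w1, w2, w6}; ~p there: w1:T, w2:T, w6:T. ✓
w6: successors {w1, w4, w6}; ~p there: w1:T, w4:T, w6:T. ✓
Satisfying worlds: {w2, w4, w6}.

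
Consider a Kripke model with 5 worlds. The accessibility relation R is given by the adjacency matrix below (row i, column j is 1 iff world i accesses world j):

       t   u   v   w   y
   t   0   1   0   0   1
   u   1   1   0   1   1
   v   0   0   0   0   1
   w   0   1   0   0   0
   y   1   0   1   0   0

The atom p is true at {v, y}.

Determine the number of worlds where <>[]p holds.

t: successors {u, y}; []p there: u:F, y:F. ✗
u: successors {t, u, w, y}; []p there: t:F, u:F, w:F, y:F. ✗
v: successors {y}; []p there: y:F. ✗
w: successors {u}; []p there: u:F. ✗
y: successors {t, v}; []p there: t:F, v:T. ✓
Satisfying worlds: {y}.

1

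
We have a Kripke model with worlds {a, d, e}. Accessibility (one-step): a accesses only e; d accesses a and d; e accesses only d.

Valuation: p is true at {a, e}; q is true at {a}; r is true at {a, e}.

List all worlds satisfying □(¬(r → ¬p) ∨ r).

a: successors {e}; ¬(r → ¬p) ∨ r there: e:T. ✓
d: successors {a, d}; ¬(r → ¬p) ∨ r there: a:T, d:F. ✗
e: successors {d}; ¬(r → ¬p) ∨ r there: d:F. ✗

{a}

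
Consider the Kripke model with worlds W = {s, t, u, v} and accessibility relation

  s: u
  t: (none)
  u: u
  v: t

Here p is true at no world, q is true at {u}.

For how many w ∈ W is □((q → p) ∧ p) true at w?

1

s: successors {u}; (q → p) ∧ p there: u:F. ✗
t: no successors, so □((q → p) ∧ p) holds vacuously. ✓
u: successors {u}; (q → p) ∧ p there: u:F. ✗
v: successors {t}; (q → p) ∧ p there: t:F. ✗
Satisfying worlds: {t}.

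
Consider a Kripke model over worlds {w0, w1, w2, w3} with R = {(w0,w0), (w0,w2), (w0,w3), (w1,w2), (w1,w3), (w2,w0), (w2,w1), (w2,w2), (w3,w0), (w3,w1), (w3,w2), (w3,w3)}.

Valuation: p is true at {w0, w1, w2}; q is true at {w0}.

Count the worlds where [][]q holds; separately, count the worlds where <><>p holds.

0 and 4

For [][]q:
w0: successors {w0, w2, w3}; []q there: w0:F, w2:F, w3:F. ✗
w1: successors {w2, w3}; []q there: w2:F, w3:F. ✗
w2: successors {w0, w1, w2}; []q there: w0:F, w1:F, w2:F. ✗
w3: successors {w0, w1, w2, w3}; []q there: w0:F, w1:F, w2:F, w3:F. ✗
— 0 worlds.
For <><>p:
w0: successors {w0, w2, w3}; <>p there: w0:T, w2:T, w3:T. ✓
w1: successors {w2, w3}; <>p there: w2:T, w3:T. ✓
w2: successors {w0, w1, w2}; <>p there: w0:T, w1:T, w2:T. ✓
w3: successors {w0, w1, w2, w3}; <>p there: w0:T, w1:T, w2:T, w3:T. ✓
— 4 worlds.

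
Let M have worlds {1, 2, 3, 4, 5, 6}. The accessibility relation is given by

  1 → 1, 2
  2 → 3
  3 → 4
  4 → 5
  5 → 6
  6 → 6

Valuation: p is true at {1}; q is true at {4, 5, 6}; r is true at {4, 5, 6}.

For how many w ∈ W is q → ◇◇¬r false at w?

1: q is F, ◇◇¬r is T. ✓
2: q is F, ◇◇¬r is F. ✓
3: q is F, ◇◇¬r is F. ✓
4: q is T, ◇◇¬r is F. ✗
5: q is T, ◇◇¬r is F. ✗
6: q is T, ◇◇¬r is F. ✗
Satisfying worlds: {1, 2, 3}.
So q → ◇◇¬r fails at the other 3 worlds.

3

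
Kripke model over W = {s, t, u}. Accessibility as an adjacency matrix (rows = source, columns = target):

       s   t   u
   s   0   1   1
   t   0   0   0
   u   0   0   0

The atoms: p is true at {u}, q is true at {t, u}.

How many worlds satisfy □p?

2

s: successors {t, u}; p there: t:F, u:T. ✗
t: no successors, so □p holds vacuously. ✓
u: no successors, so □p holds vacuously. ✓
Satisfying worlds: {t, u}.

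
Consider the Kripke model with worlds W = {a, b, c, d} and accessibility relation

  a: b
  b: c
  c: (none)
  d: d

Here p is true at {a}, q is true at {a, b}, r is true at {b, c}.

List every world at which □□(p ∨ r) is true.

{a, b, c}

a: successors {b}; □(p ∨ r) there: b:T. ✓
b: successors {c}; □(p ∨ r) there: c:T. ✓
c: no successors, so □□(p ∨ r) holds vacuously. ✓
d: successors {d}; □(p ∨ r) there: d:F. ✗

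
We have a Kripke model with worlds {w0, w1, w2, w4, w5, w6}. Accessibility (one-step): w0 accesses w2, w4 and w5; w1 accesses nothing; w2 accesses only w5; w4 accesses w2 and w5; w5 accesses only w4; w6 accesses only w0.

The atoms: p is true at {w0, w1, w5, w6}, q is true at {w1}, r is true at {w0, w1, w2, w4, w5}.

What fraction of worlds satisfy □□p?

1/6

w0: successors {w2, w4, w5}; □p there: w2:T, w4:F, w5:F. ✗
w1: no successors, so □□p holds vacuously. ✓
w2: successors {w5}; □p there: w5:F. ✗
w4: successors {w2, w5}; □p there: w2:T, w5:F. ✗
w5: successors {w4}; □p there: w4:F. ✗
w6: successors {w0}; □p there: w0:F. ✗
That's 1 of 6 worlds, so 1/6.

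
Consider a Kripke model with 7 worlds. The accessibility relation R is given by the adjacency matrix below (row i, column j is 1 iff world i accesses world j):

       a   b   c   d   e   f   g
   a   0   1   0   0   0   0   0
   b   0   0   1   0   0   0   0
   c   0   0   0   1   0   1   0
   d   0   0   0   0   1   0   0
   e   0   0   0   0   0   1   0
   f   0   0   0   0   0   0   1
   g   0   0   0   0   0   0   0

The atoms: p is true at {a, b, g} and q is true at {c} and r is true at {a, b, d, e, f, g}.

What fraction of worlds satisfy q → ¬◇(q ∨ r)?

6/7

a: q is F, ¬◇(q ∨ r) is F. ✓
b: q is F, ¬◇(q ∨ r) is F. ✓
c: q is T, ¬◇(q ∨ r) is F. ✗
d: q is F, ¬◇(q ∨ r) is F. ✓
e: q is F, ¬◇(q ∨ r) is F. ✓
f: q is F, ¬◇(q ∨ r) is F. ✓
g: q is F, ¬◇(q ∨ r) is T. ✓
That's 6 of 7 worlds, so 6/7.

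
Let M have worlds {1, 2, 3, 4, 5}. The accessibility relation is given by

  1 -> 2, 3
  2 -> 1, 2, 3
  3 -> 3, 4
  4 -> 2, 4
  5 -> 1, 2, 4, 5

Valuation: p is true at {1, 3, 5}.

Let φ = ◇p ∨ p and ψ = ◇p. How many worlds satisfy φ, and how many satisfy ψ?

4 and 4

For ◇p ∨ p:
1: ◇p is T, p is T. ✓
2: ◇p is T, p is F. ✓
3: ◇p is T, p is T. ✓
4: ◇p is F, p is F. ✗
5: ◇p is T, p is T. ✓
— 4 worlds.
For ◇p:
1: successors {2, 3}; p there: 2:F, 3:T. ✓
2: successors {1, 2, 3}; p there: 1:T, 2:F, 3:T. ✓
3: successors {3, 4}; p there: 3:T, 4:F. ✓
4: successors {2, 4}; p there: 2:F, 4:F. ✗
5: successors {1, 2, 4, 5}; p there: 1:T, 2:F, 4:F, 5:T. ✓
— 4 worlds.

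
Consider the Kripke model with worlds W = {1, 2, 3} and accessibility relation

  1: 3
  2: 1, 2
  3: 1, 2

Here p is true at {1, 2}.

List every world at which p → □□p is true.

1: p is T, □□p is T. ✓
2: p is T, □□p is F. ✗
3: p is F, □□p is F. ✓

{1, 3}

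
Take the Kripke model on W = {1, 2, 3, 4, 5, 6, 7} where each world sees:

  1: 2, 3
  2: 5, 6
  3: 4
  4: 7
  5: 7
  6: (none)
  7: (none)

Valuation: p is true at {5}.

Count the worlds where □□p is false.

3

1: successors {2, 3}; □p there: 2:F, 3:F. ✗
2: successors {5, 6}; □p there: 5:F, 6:T. ✗
3: successors {4}; □p there: 4:F. ✗
4: successors {7}; □p there: 7:T. ✓
5: successors {7}; □p there: 7:T. ✓
6: no successors, so □□p holds vacuously. ✓
7: no successors, so □□p holds vacuously. ✓
Satisfying worlds: {4, 5, 6, 7}.
So □□p fails at the other 3 worlds.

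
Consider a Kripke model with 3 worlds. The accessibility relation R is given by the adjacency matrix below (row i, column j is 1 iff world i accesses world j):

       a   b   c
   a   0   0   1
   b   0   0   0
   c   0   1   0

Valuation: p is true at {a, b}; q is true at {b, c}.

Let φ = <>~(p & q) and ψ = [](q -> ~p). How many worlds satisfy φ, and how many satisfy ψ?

1 and 2

For <>~(p & q):
a: successors {c}; ~(p & q) there: c:T. ✓
b: no successors, so <>~(p & q) fails. ✗
c: successors {b}; ~(p & q) there: b:F. ✗
— 1 world.
For [](q -> ~p):
a: successors {c}; q -> ~p there: c:T. ✓
b: no successors, so [](q -> ~p) holds vacuously. ✓
c: successors {b}; q -> ~p there: b:F. ✗
— 2 worlds.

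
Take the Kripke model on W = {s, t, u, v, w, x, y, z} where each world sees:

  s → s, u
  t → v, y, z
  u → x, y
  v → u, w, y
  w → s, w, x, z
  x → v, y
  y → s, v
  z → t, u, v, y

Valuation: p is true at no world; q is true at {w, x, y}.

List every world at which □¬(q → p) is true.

{u}

s: successors {s, u}; ¬(q → p) there: s:F, u:F. ✗
t: successors {v, y, z}; ¬(q → p) there: v:F, y:T, z:F. ✗
u: successors {x, y}; ¬(q → p) there: x:T, y:T. ✓
v: successors {u, w, y}; ¬(q → p) there: u:F, w:T, y:T. ✗
w: successors {s, w, x, z}; ¬(q → p) there: s:F, w:T, x:T, z:F. ✗
x: successors {v, y}; ¬(q → p) there: v:F, y:T. ✗
y: successors {s, v}; ¬(q → p) there: s:F, v:F. ✗
z: successors {t, u, v, y}; ¬(q → p) there: t:F, u:F, v:F, y:T. ✗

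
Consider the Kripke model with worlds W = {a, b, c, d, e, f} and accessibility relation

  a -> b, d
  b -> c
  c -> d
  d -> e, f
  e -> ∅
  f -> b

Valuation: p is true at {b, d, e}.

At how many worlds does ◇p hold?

4

a: successors {b, d}; p there: b:T, d:T. ✓
b: successors {c}; p there: c:F. ✗
c: successors {d}; p there: d:T. ✓
d: successors {e, f}; p there: e:T, f:F. ✓
e: no successors, so ◇p fails. ✗
f: successors {b}; p there: b:T. ✓
Satisfying worlds: {a, c, d, f}.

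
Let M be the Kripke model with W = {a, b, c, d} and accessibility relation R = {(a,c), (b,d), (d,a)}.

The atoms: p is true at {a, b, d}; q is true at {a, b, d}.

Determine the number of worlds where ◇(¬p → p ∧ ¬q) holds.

2

a: successors {c}; ¬p → p ∧ ¬q there: c:F. ✗
b: successors {d}; ¬p → p ∧ ¬q there: d:T. ✓
c: no successors, so ◇(¬p → p ∧ ¬q) fails. ✗
d: successors {a}; ¬p → p ∧ ¬q there: a:T. ✓
Satisfying worlds: {b, d}.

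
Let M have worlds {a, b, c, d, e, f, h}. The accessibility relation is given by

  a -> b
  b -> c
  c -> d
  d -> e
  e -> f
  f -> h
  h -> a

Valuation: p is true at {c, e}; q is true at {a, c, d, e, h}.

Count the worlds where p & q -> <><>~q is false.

a: p & q is F, <><>~q is F. ✓
b: p & q is F, <><>~q is F. ✓
c: p & q is T, <><>~q is F. ✗
d: p & q is F, <><>~q is T. ✓
e: p & q is T, <><>~q is F. ✗
f: p & q is F, <><>~q is F. ✓
h: p & q is F, <><>~q is T. ✓
Satisfying worlds: {a, b, d, f, h}.
So p & q -> <><>~q fails at the other 2 worlds.

2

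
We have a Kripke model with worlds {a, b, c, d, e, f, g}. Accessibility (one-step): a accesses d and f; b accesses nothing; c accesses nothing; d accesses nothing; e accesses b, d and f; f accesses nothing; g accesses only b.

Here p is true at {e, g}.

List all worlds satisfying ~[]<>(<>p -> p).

a: []<>(<>p -> p) is F. ✓
b: []<>(<>p -> p) is T. ✗
c: []<>(<>p -> p) is T. ✗
d: []<>(<>p -> p) is T. ✗
e: []<>(<>p -> p) is F. ✓
f: []<>(<>p -> p) is T. ✗
g: []<>(<>p -> p) is F. ✓

{a, e, g}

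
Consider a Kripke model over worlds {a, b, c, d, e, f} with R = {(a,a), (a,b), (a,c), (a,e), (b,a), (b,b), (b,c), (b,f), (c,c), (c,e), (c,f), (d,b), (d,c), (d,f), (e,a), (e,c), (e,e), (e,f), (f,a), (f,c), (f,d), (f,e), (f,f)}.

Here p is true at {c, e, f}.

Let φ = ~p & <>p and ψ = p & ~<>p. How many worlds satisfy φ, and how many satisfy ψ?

3 and 0

For ~p & <>p:
a: ~p is T, <>p is T. ✓
b: ~p is T, <>p is T. ✓
c: ~p is F, <>p is T. ✗
d: ~p is T, <>p is T. ✓
e: ~p is F, <>p is T. ✗
f: ~p is F, <>p is T. ✗
— 3 worlds.
For p & ~<>p:
a: p is F, ~<>p is F. ✗
b: p is F, ~<>p is F. ✗
c: p is T, ~<>p is F. ✗
d: p is F, ~<>p is F. ✗
e: p is T, ~<>p is F. ✗
f: p is T, ~<>p is F. ✗
— 0 worlds.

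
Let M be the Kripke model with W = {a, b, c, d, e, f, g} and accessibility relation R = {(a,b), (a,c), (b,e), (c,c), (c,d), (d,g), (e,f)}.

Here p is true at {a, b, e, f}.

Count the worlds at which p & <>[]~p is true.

2

a: p is T, <>[]~p is T. ✓
b: p is T, <>[]~p is F. ✗
c: p is F, <>[]~p is T. ✗
d: p is F, <>[]~p is T. ✗
e: p is T, <>[]~p is T. ✓
f: p is T, <>[]~p is F. ✗
g: p is F, <>[]~p is F. ✗
Satisfying worlds: {a, e}.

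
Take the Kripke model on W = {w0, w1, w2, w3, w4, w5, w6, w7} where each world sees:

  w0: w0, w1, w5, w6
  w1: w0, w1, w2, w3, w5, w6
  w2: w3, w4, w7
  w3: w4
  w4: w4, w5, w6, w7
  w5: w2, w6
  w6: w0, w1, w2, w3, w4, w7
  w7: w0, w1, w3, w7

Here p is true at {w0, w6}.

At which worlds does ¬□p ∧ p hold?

{w0, w6}

w0: ¬□p is T, p is T. ✓
w1: ¬□p is T, p is F. ✗
w2: ¬□p is T, p is F. ✗
w3: ¬□p is T, p is F. ✗
w4: ¬□p is T, p is F. ✗
w5: ¬□p is T, p is F. ✗
w6: ¬□p is T, p is T. ✓
w7: ¬□p is T, p is F. ✗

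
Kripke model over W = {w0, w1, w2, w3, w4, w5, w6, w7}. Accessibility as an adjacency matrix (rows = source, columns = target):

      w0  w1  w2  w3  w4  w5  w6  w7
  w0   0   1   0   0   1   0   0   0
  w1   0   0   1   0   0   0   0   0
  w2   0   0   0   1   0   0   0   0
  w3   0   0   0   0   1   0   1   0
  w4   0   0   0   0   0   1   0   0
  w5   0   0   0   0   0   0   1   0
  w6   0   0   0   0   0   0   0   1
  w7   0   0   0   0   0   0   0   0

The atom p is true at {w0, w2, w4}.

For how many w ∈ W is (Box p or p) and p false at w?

5

w0: Box p or p is T, p is T. ✓
w1: Box p or p is T, p is F. ✗
w2: Box p or p is T, p is T. ✓
w3: Box p or p is F, p is F. ✗
w4: Box p or p is T, p is T. ✓
w5: Box p or p is F, p is F. ✗
w6: Box p or p is F, p is F. ✗
w7: Box p or p is T, p is F. ✗
Satisfying worlds: {w0, w2, w4}.
So (Box p or p) and p fails at the other 5 worlds.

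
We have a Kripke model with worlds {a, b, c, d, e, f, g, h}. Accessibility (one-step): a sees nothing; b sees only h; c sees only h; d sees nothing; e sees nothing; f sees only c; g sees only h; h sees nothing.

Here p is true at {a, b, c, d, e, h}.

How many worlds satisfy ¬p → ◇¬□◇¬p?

a: ¬p is F, ◇¬□◇¬p is F. ✓
b: ¬p is F, ◇¬□◇¬p is F. ✓
c: ¬p is F, ◇¬□◇¬p is F. ✓
d: ¬p is F, ◇¬□◇¬p is F. ✓
e: ¬p is F, ◇¬□◇¬p is F. ✓
f: ¬p is T, ◇¬□◇¬p is T. ✓
g: ¬p is T, ◇¬□◇¬p is F. ✗
h: ¬p is F, ◇¬□◇¬p is F. ✓
Satisfying worlds: {a, b, c, d, e, f, h}.

7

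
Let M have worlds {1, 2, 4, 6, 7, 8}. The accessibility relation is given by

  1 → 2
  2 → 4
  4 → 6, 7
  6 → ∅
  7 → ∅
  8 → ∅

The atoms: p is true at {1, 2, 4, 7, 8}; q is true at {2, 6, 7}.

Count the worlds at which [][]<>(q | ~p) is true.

5

1: successors {2}; []<>(q | ~p) there: 2:T. ✓
2: successors {4}; []<>(q | ~p) there: 4:F. ✗
4: successors {6, 7}; []<>(q | ~p) there: 6:T, 7:T. ✓
6: no successors, so [][]<>(q | ~p) holds vacuously. ✓
7: no successors, so [][]<>(q | ~p) holds vacuously. ✓
8: no successors, so [][]<>(q | ~p) holds vacuously. ✓
Satisfying worlds: {1, 4, 6, 7, 8}.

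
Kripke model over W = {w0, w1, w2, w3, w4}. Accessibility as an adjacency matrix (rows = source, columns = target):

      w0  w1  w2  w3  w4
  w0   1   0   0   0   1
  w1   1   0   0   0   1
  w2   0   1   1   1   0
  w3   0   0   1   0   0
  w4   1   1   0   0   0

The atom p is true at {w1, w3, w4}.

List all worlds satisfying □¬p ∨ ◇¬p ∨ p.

{w0, w1, w2, w3, w4}

w0: □¬p is F, ◇¬p ∨ p is T. ✓
w1: □¬p is F, ◇¬p ∨ p is T. ✓
w2: □¬p is F, ◇¬p ∨ p is T. ✓
w3: □¬p is T, ◇¬p ∨ p is T. ✓
w4: □¬p is F, ◇¬p ∨ p is T. ✓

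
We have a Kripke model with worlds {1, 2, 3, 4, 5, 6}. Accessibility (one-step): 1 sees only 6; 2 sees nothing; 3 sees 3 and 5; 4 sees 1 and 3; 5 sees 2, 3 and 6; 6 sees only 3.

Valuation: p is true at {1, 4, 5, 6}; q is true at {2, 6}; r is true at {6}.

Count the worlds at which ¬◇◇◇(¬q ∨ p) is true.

1

1: ◇◇◇(¬q ∨ p) is T. ✗
2: ◇◇◇(¬q ∨ p) is F. ✓
3: ◇◇◇(¬q ∨ p) is T. ✗
4: ◇◇◇(¬q ∨ p) is T. ✗
5: ◇◇◇(¬q ∨ p) is T. ✗
6: ◇◇◇(¬q ∨ p) is T. ✗
Satisfying worlds: {2}.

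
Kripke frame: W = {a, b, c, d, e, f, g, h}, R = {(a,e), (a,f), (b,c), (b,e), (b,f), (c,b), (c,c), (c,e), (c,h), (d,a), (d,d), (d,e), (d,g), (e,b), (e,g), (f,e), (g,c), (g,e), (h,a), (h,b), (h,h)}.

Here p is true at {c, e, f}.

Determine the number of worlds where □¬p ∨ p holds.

4

a: □¬p is F, p is F. ✗
b: □¬p is F, p is F. ✗
c: □¬p is F, p is T. ✓
d: □¬p is F, p is F. ✗
e: □¬p is T, p is T. ✓
f: □¬p is F, p is T. ✓
g: □¬p is F, p is F. ✗
h: □¬p is T, p is F. ✓
Satisfying worlds: {c, e, f, h}.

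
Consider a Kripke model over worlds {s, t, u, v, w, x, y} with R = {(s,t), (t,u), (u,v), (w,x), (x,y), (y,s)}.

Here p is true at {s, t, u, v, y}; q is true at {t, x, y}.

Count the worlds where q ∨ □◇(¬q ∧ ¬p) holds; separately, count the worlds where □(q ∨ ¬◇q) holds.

4 and 6

For q ∨ □◇(¬q ∧ ¬p):
s: q is F, □◇(¬q ∧ ¬p) is F. ✗
t: q is T, □◇(¬q ∧ ¬p) is F. ✓
u: q is F, □◇(¬q ∧ ¬p) is F. ✗
v: q is F, □◇(¬q ∧ ¬p) is T. ✓
w: q is F, □◇(¬q ∧ ¬p) is F. ✗
x: q is T, □◇(¬q ∧ ¬p) is F. ✓
y: q is T, □◇(¬q ∧ ¬p) is F. ✓
— 4 worlds.
For □(q ∨ ¬◇q):
s: successors {t}; q ∨ ¬◇q there: t:T. ✓
t: successors {u}; q ∨ ¬◇q there: u:T. ✓
u: successors {v}; q ∨ ¬◇q there: v:T. ✓
v: no successors, so □(q ∨ ¬◇q) holds vacuously. ✓
w: successors {x}; q ∨ ¬◇q there: x:T. ✓
x: successors {y}; q ∨ ¬◇q there: y:T. ✓
y: successors {s}; q ∨ ¬◇q there: s:F. ✗
— 6 worlds.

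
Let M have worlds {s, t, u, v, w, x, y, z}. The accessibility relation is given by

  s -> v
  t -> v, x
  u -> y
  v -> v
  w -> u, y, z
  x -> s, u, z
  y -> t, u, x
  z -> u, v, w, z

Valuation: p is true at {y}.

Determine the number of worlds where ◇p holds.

2

s: successors {v}; p there: v:F. ✗
t: successors {v, x}; p there: v:F, x:F. ✗
u: successors {y}; p there: y:T. ✓
v: successors {v}; p there: v:F. ✗
w: successors {u, y, z}; p there: u:F, y:T, z:F. ✓
x: successors {s, u, z}; p there: s:F, u:F, z:F. ✗
y: successors {t, u, x}; p there: t:F, u:F, x:F. ✗
z: successors {u, v, w, z}; p there: u:F, v:F, w:F, z:F. ✗
Satisfying worlds: {u, w}.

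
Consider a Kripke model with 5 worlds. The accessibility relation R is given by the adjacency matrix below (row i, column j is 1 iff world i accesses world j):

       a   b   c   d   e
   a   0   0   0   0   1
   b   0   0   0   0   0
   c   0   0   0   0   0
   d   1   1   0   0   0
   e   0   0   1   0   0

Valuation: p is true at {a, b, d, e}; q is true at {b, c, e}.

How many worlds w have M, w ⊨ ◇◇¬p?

a: successors {e}; ◇¬p there: e:T. ✓
b: no successors, so ◇◇¬p fails. ✗
c: no successors, so ◇◇¬p fails. ✗
d: successors {a, b}; ◇¬p there: a:F, b:F. ✗
e: successors {c}; ◇¬p there: c:F. ✗
Satisfying worlds: {a}.

1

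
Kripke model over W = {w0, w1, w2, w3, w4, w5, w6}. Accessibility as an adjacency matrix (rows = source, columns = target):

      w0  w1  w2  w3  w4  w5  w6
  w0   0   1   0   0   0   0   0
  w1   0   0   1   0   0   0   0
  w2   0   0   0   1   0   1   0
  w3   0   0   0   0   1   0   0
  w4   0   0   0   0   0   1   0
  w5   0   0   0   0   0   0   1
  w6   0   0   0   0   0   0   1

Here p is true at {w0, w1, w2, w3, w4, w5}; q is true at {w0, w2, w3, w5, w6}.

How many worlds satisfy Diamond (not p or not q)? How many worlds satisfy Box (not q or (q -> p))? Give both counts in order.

For Diamond (not p or not q):
w0: successors {w1}; not p or not q there: w1:T. ✓
w1: successors {w2}; not p or not q there: w2:F. ✗
w2: successors {w3, w5}; not p or not q there: w3:F, w5:F. ✗
w3: successors {w4}; not p or not q there: w4:T. ✓
w4: successors {w5}; not p or not q there: w5:F. ✗
w5: successors {w6}; not p or not q there: w6:T. ✓
w6: successors {w6}; not p or not q there: w6:T. ✓
— 4 worlds.
For Box (not q or (q -> p)):
w0: successors {w1}; not q or (q -> p) there: w1:T. ✓
w1: successors {w2}; not q or (q -> p) there: w2:T. ✓
w2: successors {w3, w5}; not q or (q -> p) there: w3:T, w5:T. ✓
w3: successors {w4}; not q or (q -> p) there: w4:T. ✓
w4: successors {w5}; not q or (q -> p) there: w5:T. ✓
w5: successors {w6}; not q or (q -> p) there: w6:F. ✗
w6: successors {w6}; not q or (q -> p) there: w6:F. ✗
— 5 worlds.

4 and 5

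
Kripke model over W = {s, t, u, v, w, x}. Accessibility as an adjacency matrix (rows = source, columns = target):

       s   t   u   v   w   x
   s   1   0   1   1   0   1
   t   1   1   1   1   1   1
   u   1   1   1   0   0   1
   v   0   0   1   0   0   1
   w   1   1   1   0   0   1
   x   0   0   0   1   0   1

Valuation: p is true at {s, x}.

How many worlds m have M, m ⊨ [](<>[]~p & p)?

s: successors {s, u, v, x}; <>[]~p & p there: s:F, u:F, v:F, x:F. ✗
t: successors {s, t, u, v, w, x}; <>[]~p & p there: s:F, t:F, u:F, v:F, w:F, x:F. ✗
u: successors {s, t, u, x}; <>[]~p & p there: s:F, t:F, u:F, x:F. ✗
v: successors {u, x}; <>[]~p & p there: u:F, x:F. ✗
w: successors {s, t, u, x}; <>[]~p & p there: s:F, t:F, u:F, x:F. ✗
x: successors {v, x}; <>[]~p & p there: v:F, x:F. ✗
Satisfying worlds: ∅.

0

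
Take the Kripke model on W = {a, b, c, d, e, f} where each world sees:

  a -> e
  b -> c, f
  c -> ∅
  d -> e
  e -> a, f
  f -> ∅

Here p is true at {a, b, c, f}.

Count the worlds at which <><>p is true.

2

a: successors {e}; <>p there: e:T. ✓
b: successors {c, f}; <>p there: c:F, f:F. ✗
c: no successors, so <><>p fails. ✗
d: successors {e}; <>p there: e:T. ✓
e: successors {a, f}; <>p there: a:F, f:F. ✗
f: no successors, so <><>p fails. ✗
Satisfying worlds: {a, d}.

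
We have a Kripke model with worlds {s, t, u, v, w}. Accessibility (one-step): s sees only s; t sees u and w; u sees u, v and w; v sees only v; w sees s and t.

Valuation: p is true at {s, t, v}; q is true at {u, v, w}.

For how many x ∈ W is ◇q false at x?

s: successors {s}; q there: s:F. ✗
t: successors {u, w}; q there: u:T, w:T. ✓
u: successors {u, v, w}; q there: u:T, v:T, w:T. ✓
v: successors {v}; q there: v:T. ✓
w: successors {s, t}; q there: s:F, t:F. ✗
Satisfying worlds: {t, u, v}.
So ◇q fails at the other 2 worlds.

2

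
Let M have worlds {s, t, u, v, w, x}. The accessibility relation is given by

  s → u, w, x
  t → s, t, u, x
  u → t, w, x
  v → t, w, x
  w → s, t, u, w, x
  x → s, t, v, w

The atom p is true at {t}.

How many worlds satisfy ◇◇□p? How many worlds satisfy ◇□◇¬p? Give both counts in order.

For ◇◇□p:
s: successors {u, w, x}; ◇□p there: u:F, w:F, x:F. ✗
t: successors {s, t, u, x}; ◇□p there: s:F, t:F, u:F, x:F. ✗
u: successors {t, w, x}; ◇□p there: t:F, w:F, x:F. ✗
v: successors {t, w, x}; ◇□p there: t:F, w:F, x:F. ✗
w: successors {s, t, u, w, x}; ◇□p there: s:F, t:F, u:F, w:F, x:F. ✗
x: successors {s, t, v, w}; ◇□p there: s:F, t:F, v:F, w:F. ✗
— 0 worlds.
For ◇□◇¬p:
s: successors {u, w, x}; □◇¬p there: u:T, w:T, x:T. ✓
t: successors {s, t, u, x}; □◇¬p there: s:T, t:T, u:T, x:T. ✓
u: successors {t, w, x}; □◇¬p there: t:T, w:T, x:T. ✓
v: successors {t, w, x}; □◇¬p there: t:T, w:T, x:T. ✓
w: successors {s, t, u, w, x}; □◇¬p there: s:T, t:T, u:T, w:T, x:T. ✓
x: successors {s, t, v, w}; □◇¬p there: s:T, t:T, v:T, w:T. ✓
— 6 worlds.

0 and 6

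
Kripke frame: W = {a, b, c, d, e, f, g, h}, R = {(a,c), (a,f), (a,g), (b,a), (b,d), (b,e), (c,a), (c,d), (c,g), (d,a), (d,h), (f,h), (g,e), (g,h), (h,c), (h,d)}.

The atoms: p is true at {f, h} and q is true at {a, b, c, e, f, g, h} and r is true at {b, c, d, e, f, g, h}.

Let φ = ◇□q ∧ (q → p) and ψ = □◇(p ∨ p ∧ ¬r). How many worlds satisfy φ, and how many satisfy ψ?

For ◇□q ∧ (q → p):
a: ◇□q is T, q → p is F. ✗
b: ◇□q is T, q → p is F. ✗
c: ◇□q is T, q → p is F. ✗
d: ◇□q is T, q → p is T. ✓
e: ◇□q is F, q → p is F. ✗
f: ◇□q is F, q → p is T. ✗
g: ◇□q is T, q → p is F. ✗
h: ◇□q is T, q → p is T. ✓
— 2 worlds.
For □◇(p ∨ p ∧ ¬r):
a: successors {c, f, g}; ◇(p ∨ p ∧ ¬r) there: c:F, f:T, g:T. ✗
b: successors {a, d, e}; ◇(p ∨ p ∧ ¬r) there: a:T, d:T, e:F. ✗
c: successors {a, d, g}; ◇(p ∨ p ∧ ¬r) there: a:T, d:T, g:T. ✓
d: successors {a, h}; ◇(p ∨ p ∧ ¬r) there: a:T, h:F. ✗
e: no successors, so □◇(p ∨ p ∧ ¬r) holds vacuously. ✓
f: successors {h}; ◇(p ∨ p ∧ ¬r) there: h:F. ✗
g: successors {e, h}; ◇(p ∨ p ∧ ¬r) there: e:F, h:F. ✗
h: successors {c, d}; ◇(p ∨ p ∧ ¬r) there: c:F, d:T. ✗
— 2 worlds.

2 and 2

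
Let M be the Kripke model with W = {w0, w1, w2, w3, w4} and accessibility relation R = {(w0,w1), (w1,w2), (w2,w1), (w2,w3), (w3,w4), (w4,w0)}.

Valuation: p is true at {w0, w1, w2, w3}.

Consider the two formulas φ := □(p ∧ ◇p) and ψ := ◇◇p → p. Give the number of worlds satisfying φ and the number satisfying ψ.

3 and 4

For □(p ∧ ◇p):
w0: successors {w1}; p ∧ ◇p there: w1:T. ✓
w1: successors {w2}; p ∧ ◇p there: w2:T. ✓
w2: successors {w1, w3}; p ∧ ◇p there: w1:T, w3:F. ✗
w3: successors {w4}; p ∧ ◇p there: w4:F. ✗
w4: successors {w0}; p ∧ ◇p there: w0:T. ✓
— 3 worlds.
For ◇◇p → p:
w0: ◇◇p is T, p is T. ✓
w1: ◇◇p is T, p is T. ✓
w2: ◇◇p is T, p is T. ✓
w3: ◇◇p is T, p is T. ✓
w4: ◇◇p is T, p is F. ✗
— 4 worlds.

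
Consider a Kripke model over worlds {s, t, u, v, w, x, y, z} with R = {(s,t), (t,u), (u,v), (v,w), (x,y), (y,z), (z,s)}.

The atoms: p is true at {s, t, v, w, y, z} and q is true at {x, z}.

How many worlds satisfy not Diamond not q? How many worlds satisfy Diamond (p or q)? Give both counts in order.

2 and 6

For not Diamond not q:
s: Diamond not q is T. ✗
t: Diamond not q is T. ✗
u: Diamond not q is T. ✗
v: Diamond not q is T. ✗
w: Diamond not q is F. ✓
x: Diamond not q is T. ✗
y: Diamond not q is F. ✓
z: Diamond not q is T. ✗
— 2 worlds.
For Diamond (p or q):
s: successors {t}; p or q there: t:T. ✓
t: successors {u}; p or q there: u:F. ✗
u: successors {v}; p or q there: v:T. ✓
v: successors {w}; p or q there: w:T. ✓
w: no successors, so Diamond (p or q) fails. ✗
x: successors {y}; p or q there: y:T. ✓
y: successors {z}; p or q there: z:T. ✓
z: successors {s}; p or q there: s:T. ✓
— 6 worlds.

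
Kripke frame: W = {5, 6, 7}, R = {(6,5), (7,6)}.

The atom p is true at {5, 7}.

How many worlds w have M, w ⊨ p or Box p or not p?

5: p is T, Box p or not p is T. ✓
6: p is F, Box p or not p is T. ✓
7: p is T, Box p or not p is F. ✓
Satisfying worlds: {5, 6, 7}.

3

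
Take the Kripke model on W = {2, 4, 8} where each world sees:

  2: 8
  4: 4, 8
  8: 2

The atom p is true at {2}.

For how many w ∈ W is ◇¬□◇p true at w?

2

2: successors {8}; ¬□◇p there: 8:T. ✓
4: successors {4, 8}; ¬□◇p there: 4:T, 8:T. ✓
8: successors {2}; ¬□◇p there: 2:F. ✗
Satisfying worlds: {2, 4}.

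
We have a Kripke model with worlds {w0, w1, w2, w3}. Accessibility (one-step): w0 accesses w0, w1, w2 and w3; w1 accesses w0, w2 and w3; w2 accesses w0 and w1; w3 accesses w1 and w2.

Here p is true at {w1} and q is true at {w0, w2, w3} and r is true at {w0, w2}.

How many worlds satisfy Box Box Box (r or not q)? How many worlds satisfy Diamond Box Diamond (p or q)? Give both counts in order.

For Box Box Box (r or not q):
w0: successors {w0, w1, w2, w3}; Box Box (r or not q) there: w0:F, w1:F, w2:F, w3:F. ✗
w1: successors {w0, w2, w3}; Box Box (r or not q) there: w0:F, w2:F, w3:F. ✗
w2: successors {w0, w1}; Box Box (r or not q) there: w0:F, w1:F. ✗
w3: successors {w1, w2}; Box Box (r or not q) there: w1:F, w2:F. ✗
— 0 worlds.
For Diamond Box Diamond (p or q):
w0: successors {w0, w1, w2, w3}; Box Diamond (p or q) there: w0:T, w1:T, w2:T, w3:T. ✓
w1: successors {w0, w2, w3}; Box Diamond (p or q) there: w0:T, w2:T, w3:T. ✓
w2: successors {w0, w1}; Box Diamond (p or q) there: w0:T, w1:T. ✓
w3: successors {w1, w2}; Box Diamond (p or q) there: w1:T, w2:T. ✓
— 4 worlds.

0 and 4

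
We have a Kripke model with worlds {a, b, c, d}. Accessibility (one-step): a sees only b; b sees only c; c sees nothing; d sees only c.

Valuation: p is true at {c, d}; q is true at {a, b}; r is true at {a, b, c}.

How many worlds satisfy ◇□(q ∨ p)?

a: successors {b}; □(q ∨ p) there: b:T. ✓
b: successors {c}; □(q ∨ p) there: c:T. ✓
c: no successors, so ◇□(q ∨ p) fails. ✗
d: successors {c}; □(q ∨ p) there: c:T. ✓
Satisfying worlds: {a, b, d}.

3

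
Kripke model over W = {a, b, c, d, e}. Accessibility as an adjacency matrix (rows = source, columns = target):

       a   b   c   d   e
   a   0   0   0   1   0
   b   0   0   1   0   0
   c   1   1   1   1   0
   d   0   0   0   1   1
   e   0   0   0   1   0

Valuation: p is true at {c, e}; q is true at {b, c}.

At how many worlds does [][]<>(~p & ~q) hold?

3

a: successors {d}; []<>(~p & ~q) there: d:T. ✓
b: successors {c}; []<>(~p & ~q) there: c:F. ✗
c: successors {a, b, c, d}; []<>(~p & ~q) there: a:T, b:T, c:F, d:T. ✗
d: successors {d, e}; []<>(~p & ~q) there: d:T, e:T. ✓
e: successors {d}; []<>(~p & ~q) there: d:T. ✓
Satisfying worlds: {a, d, e}.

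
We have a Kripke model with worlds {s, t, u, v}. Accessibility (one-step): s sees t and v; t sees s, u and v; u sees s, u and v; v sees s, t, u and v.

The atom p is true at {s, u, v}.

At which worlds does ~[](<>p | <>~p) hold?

s: [](<>p | <>~p) is T. ✗
t: [](<>p | <>~p) is T. ✗
u: [](<>p | <>~p) is T. ✗
v: [](<>p | <>~p) is T. ✗

∅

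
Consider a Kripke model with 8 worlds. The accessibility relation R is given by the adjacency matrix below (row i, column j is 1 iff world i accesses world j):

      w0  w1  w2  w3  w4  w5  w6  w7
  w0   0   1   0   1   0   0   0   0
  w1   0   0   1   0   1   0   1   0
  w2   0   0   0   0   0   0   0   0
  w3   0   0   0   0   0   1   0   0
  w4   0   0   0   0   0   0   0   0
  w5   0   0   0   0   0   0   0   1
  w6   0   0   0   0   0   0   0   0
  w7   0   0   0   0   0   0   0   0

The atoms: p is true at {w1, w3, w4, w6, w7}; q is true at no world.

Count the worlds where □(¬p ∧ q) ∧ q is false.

w0: □(¬p ∧ q) is F, q is F. ✗
w1: □(¬p ∧ q) is F, q is F. ✗
w2: □(¬p ∧ q) is T, q is F. ✗
w3: □(¬p ∧ q) is F, q is F. ✗
w4: □(¬p ∧ q) is T, q is F. ✗
w5: □(¬p ∧ q) is F, q is F. ✗
w6: □(¬p ∧ q) is T, q is F. ✗
w7: □(¬p ∧ q) is T, q is F. ✗
Satisfying worlds: ∅.
So □(¬p ∧ q) ∧ q fails at the other 8 worlds.

8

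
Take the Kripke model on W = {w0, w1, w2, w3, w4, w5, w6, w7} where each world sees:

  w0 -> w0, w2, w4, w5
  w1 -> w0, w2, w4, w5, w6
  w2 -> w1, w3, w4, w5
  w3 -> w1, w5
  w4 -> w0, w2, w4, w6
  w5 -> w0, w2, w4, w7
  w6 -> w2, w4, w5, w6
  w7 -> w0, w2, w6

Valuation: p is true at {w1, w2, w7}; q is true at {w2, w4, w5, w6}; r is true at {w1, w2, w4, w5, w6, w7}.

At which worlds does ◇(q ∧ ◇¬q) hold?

{w0, w1, w2, w3, w4, w5, w6, w7}

w0: successors {w0, w2, w4, w5}; q ∧ ◇¬q there: w0:F, w2:T, w4:T, w5:T. ✓
w1: successors {w0, w2, w4, w5, w6}; q ∧ ◇¬q there: w0:F, w2:T, w4:T, w5:T, w6:F. ✓
w2: successors {w1, w3, w4, w5}; q ∧ ◇¬q there: w1:F, w3:F, w4:T, w5:T. ✓
w3: successors {w1, w5}; q ∧ ◇¬q there: w1:F, w5:T. ✓
w4: successors {w0, w2, w4, w6}; q ∧ ◇¬q there: w0:F, w2:T, w4:T, w6:F. ✓
w5: successors {w0, w2, w4, w7}; q ∧ ◇¬q there: w0:F, w2:T, w4:T, w7:F. ✓
w6: successors {w2, w4, w5, w6}; q ∧ ◇¬q there: w2:T, w4:T, w5:T, w6:F. ✓
w7: successors {w0, w2, w6}; q ∧ ◇¬q there: w0:F, w2:T, w6:F. ✓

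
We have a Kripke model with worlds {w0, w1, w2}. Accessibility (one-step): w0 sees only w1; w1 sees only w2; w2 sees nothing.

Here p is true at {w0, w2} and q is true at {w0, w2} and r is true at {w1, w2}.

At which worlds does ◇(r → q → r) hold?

w0: successors {w1}; r → q → r there: w1:T. ✓
w1: successors {w2}; r → q → r there: w2:T. ✓
w2: no successors, so ◇(r → q → r) fails. ✗

{w0, w1}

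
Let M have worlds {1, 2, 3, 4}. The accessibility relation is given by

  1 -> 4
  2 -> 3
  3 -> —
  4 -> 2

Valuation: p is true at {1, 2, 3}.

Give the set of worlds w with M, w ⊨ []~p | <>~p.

{1, 3}

1: []~p is T, <>~p is T. ✓
2: []~p is F, <>~p is F. ✗
3: []~p is T, <>~p is F. ✓
4: []~p is F, <>~p is F. ✗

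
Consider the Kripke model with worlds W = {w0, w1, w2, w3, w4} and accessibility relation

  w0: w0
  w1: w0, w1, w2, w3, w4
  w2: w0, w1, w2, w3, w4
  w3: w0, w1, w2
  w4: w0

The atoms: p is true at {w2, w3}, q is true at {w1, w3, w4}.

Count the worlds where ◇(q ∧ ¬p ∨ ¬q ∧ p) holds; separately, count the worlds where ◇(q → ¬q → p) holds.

For ◇(q ∧ ¬p ∨ ¬q ∧ p):
w0: successors {w0}; q ∧ ¬p ∨ ¬q ∧ p there: w0:F. ✗
w1: successors {w0, w1, w2, w3, w4}; q ∧ ¬p ∨ ¬q ∧ p there: w0:F, w1:T, w2:T, w3:F, w4:T. ✓
w2: successors {w0, w1, w2, w3, w4}; q ∧ ¬p ∨ ¬q ∧ p there: w0:F, w1:T, w2:T, w3:F, w4:T. ✓
w3: successors {w0, w1, w2}; q ∧ ¬p ∨ ¬q ∧ p there: w0:F, w1:T, w2:T. ✓
w4: successors {w0}; q ∧ ¬p ∨ ¬q ∧ p there: w0:F. ✗
— 3 worlds.
For ◇(q → ¬q → p):
w0: successors {w0}; q → ¬q → p there: w0:T. ✓
w1: successors {w0, w1, w2, w3, w4}; q → ¬q → p there: w0:T, w1:T, w2:T, w3:T, w4:T. ✓
w2: successors {w0, w1, w2, w3, w4}; q → ¬q → p there: w0:T, w1:T, w2:T, w3:T, w4:T. ✓
w3: successors {w0, w1, w2}; q → ¬q → p there: w0:T, w1:T, w2:T. ✓
w4: successors {w0}; q → ¬q → p there: w0:T. ✓
— 5 worlds.

3 and 5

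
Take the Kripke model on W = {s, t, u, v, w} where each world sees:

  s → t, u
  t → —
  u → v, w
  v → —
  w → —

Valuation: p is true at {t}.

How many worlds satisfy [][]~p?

s: successors {t, u}; []~p there: t:T, u:T. ✓
t: no successors, so [][]~p holds vacuously. ✓
u: successors {v, w}; []~p there: v:T, w:T. ✓
v: no successors, so [][]~p holds vacuously. ✓
w: no successors, so [][]~p holds vacuously. ✓
Satisfying worlds: {s, t, u, v, w}.

5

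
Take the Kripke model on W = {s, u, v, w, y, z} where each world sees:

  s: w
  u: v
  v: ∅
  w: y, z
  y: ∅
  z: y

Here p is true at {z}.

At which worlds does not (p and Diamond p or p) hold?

s: p and Diamond p or p is F. ✓
u: p and Diamond p or p is F. ✓
v: p and Diamond p or p is F. ✓
w: p and Diamond p or p is F. ✓
y: p and Diamond p or p is F. ✓
z: p and Diamond p or p is T. ✗

{s, u, v, w, y}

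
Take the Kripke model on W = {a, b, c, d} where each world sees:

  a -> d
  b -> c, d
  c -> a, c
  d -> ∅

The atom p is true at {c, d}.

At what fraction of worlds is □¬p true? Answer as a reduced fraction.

1/4

a: successors {d}; ¬p there: d:F. ✗
b: successors {c, d}; ¬p there: c:F, d:F. ✗
c: successors {a, c}; ¬p there: a:T, c:F. ✗
d: no successors, so □¬p holds vacuously. ✓
That's 1 of 4 worlds, so 1/4.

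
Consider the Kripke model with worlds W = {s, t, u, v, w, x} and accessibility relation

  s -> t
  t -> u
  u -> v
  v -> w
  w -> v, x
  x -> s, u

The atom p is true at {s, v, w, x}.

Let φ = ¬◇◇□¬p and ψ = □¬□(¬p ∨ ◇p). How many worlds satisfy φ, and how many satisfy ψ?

4 and 0

For ¬◇◇□¬p:
s: ◇◇□¬p is F. ✓
t: ◇◇□¬p is F. ✓
u: ◇◇□¬p is F. ✓
v: ◇◇□¬p is F. ✓
w: ◇◇□¬p is T. ✗
x: ◇◇□¬p is T. ✗
— 4 worlds.
For □¬□(¬p ∨ ◇p):
s: successors {t}; ¬□(¬p ∨ ◇p) there: t:F. ✗
t: successors {u}; ¬□(¬p ∨ ◇p) there: u:F. ✗
u: successors {v}; ¬□(¬p ∨ ◇p) there: v:F. ✗
v: successors {w}; ¬□(¬p ∨ ◇p) there: w:F. ✗
w: successors {v, x}; ¬□(¬p ∨ ◇p) there: v:F, x:T. ✗
x: successors {s, u}; ¬□(¬p ∨ ◇p) there: s:F, u:F. ✗
— 0 worlds.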